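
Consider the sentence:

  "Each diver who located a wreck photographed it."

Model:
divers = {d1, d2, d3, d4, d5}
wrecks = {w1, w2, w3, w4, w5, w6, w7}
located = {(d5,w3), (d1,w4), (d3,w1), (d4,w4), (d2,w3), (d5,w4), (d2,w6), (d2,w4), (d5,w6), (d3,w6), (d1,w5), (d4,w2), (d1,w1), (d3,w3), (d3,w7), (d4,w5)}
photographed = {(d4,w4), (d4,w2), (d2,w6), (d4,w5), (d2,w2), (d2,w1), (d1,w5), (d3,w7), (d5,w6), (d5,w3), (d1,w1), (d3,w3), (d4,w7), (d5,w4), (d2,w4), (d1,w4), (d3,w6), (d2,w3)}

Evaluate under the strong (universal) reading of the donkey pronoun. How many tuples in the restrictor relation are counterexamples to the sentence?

1

"it" takes "a wreck" as antecedent — a donkey pronoun bound across the clause boundary.
Strong reading: for every (d,w) with located(d,w), photographed(d,w).
Restrictor pairs: (d1,w1) ✓  (d1,w4) ✓  (d1,w5) ✓  (d2,w3) ✓  (d2,w4) ✓  (d2,w6) ✓  (d3,w1) ✗  (d3,w3) ✓  (d3,w6) ✓  (d3,w7) ✓  (d4,w2) ✓  (d4,w4) ✓  (d4,w5) ✓  (d5,w3) ✓  (d5,w4) ✓  (d5,w6) ✓
Counterexamples (restrictor pairs failing the scope): 1.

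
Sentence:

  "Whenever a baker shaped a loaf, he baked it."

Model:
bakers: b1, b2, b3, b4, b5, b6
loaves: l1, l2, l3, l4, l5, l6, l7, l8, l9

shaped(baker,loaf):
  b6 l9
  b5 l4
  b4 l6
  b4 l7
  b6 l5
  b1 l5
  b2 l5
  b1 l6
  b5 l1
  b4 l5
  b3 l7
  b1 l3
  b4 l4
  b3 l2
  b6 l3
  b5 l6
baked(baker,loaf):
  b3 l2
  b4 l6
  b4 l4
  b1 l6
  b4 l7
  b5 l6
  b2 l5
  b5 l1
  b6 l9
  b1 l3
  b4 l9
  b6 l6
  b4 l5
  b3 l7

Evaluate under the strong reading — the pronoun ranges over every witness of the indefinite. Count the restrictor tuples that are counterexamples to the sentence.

4

"it" takes "a loaf" as antecedent — a donkey pronoun bound across the clause boundary.
Strong reading: for every (b,l) with shaped(b,l), baked(b,l).
Restrictor pairs: (b1,l3) ✓  (b1,l5) ✗  (b1,l6) ✓  (b2,l5) ✓  (b3,l2) ✓  (b3,l7) ✓  (b4,l4) ✓  (b4,l5) ✓  (b4,l6) ✓  (b4,l7) ✓  (b5,l1) ✓  (b5,l4) ✗  (b5,l6) ✓  (b6,l3) ✗  (b6,l5) ✗  (b6,l9) ✓
Counterexamples (restrictor pairs failing the scope): 4.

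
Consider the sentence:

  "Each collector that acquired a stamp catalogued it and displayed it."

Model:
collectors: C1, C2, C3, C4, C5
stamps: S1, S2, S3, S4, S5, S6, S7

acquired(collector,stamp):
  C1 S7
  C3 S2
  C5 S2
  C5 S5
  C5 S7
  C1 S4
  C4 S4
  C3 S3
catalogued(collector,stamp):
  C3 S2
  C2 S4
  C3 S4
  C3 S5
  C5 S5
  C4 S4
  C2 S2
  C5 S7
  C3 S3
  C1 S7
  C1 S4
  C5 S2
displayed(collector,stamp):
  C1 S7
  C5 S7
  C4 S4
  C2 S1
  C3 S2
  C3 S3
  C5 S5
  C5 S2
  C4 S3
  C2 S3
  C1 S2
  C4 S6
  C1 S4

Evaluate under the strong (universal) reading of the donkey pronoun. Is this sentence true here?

"it" takes "a stamp" as antecedent — a donkey pronoun bound across the clause boundary.
Strong reading: for every (c,s) with acquired(c,s), catalogued(c,s) ∧ displayed(c,s).
Restrictor pairs: (C1,S4) ✓  (C1,S7) ✓  (C3,S2) ✓  (C3,S3) ✓  (C4,S4) ✓  (C5,S2) ✓  (C5,S5) ✓  (C5,S7) ✓
Every restrictor pair satisfies the scope.

True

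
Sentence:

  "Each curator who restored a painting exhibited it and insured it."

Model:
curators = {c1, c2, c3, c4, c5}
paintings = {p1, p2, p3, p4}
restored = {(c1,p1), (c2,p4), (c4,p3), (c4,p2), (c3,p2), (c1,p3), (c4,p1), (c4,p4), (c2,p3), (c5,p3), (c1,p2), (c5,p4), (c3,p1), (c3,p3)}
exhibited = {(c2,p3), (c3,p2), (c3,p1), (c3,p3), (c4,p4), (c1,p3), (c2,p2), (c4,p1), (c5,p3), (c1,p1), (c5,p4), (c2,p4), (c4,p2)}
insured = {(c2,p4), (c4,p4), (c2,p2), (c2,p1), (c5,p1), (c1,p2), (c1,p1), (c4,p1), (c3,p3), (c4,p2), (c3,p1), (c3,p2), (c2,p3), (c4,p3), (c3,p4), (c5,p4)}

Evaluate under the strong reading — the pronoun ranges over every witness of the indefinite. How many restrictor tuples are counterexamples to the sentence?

4

"it" takes "a painting" as antecedent — a donkey pronoun bound across the clause boundary.
Strong reading: for every (c,p) with restored(c,p), exhibited(c,p) ∧ insured(c,p).
Restrictor pairs: (c1,p1) ✓  (c1,p2) ✗  (c1,p3) ✗  (c2,p3) ✓  (c2,p4) ✓  (c3,p1) ✓  (c3,p2) ✓  (c3,p3) ✓  (c4,p1) ✓  (c4,p2) ✓  (c4,p3) ✗  (c4,p4) ✓  (c5,p3) ✗  (c5,p4) ✓
Counterexamples (restrictor pairs failing the scope): 4.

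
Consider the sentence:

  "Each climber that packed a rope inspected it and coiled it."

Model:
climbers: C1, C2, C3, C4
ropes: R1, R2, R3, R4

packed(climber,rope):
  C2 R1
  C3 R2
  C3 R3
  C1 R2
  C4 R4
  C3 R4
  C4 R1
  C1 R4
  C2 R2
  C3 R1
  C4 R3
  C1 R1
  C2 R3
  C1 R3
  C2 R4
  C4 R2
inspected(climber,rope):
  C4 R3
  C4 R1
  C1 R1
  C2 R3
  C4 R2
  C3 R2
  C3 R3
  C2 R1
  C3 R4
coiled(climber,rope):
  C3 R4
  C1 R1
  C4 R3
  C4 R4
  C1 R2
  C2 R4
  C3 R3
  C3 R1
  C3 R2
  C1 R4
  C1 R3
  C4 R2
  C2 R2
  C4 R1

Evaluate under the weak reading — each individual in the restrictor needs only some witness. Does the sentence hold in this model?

"it" takes "a rope" as antecedent — a donkey pronoun bound across the clause boundary.
Weak reading: every climber c with some packed-rope has at least one packed-rope r such that inspected(c,r) ∧ coiled(c,r).
Per climber: C1:✓  C2:✗  C3:✓  C4:✓
C2 has no witness among its packed-ropes.

False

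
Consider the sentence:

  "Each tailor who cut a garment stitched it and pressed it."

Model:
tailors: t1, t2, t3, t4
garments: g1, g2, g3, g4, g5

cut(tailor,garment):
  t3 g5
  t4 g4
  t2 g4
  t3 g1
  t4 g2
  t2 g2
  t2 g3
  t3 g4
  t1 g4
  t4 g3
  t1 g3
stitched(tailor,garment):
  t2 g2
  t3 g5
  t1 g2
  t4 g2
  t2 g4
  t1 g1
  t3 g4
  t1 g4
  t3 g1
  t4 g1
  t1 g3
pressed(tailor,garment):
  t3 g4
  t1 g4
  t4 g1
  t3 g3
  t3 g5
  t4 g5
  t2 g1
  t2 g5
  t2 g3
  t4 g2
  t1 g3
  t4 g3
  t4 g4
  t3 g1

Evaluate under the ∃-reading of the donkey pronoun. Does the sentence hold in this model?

"it" takes "a garment" as antecedent — a donkey pronoun bound across the clause boundary.
Weak reading: every tailor t with some cut-garment has at least one cut-garment g such that stitched(t,g) ∧ pressed(t,g).
Per tailor: t1:✓  t2:✗  t3:✓  t4:✓
t2 has no witness among its cut-garments.

False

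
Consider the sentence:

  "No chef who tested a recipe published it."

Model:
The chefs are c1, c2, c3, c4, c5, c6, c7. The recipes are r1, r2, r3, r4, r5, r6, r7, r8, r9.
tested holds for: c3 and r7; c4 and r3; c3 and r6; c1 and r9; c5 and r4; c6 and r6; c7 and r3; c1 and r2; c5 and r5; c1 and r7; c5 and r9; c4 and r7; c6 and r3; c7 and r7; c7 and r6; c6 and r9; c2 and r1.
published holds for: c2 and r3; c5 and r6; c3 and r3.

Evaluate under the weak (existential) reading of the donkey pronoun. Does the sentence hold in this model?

"it" takes "a recipe" as antecedent — a donkey pronoun bound across the clause boundary.
Truth condition: for no (c,r) with tested(c,r) does published(c,r) hold.
Restrictor pairs — does the scope hold? (c1,r2):fails  (c1,r7):fails  (c1,r9):fails  (c2,r1):fails  (c3,r6):fails  (c3,r7):fails  (c4,r3):fails  (c4,r7):fails  (c5,r4):fails  (c5,r5):fails  (c5,r9):fails  (c6,r3):fails  (c6,r6):fails  (c6,r9):fails  (c7,r3):fails  (c7,r6):fails  (c7,r7):fails
Scope holds for no restrictor pair, so the sentence is true.

True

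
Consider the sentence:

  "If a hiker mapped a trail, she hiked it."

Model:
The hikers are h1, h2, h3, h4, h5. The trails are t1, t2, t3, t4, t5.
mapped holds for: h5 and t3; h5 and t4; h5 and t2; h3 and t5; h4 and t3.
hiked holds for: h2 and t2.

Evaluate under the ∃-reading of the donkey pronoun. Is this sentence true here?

"it" takes "a trail" as antecedent — a donkey pronoun bound across the clause boundary.
Weak reading: every hiker h with some mapped-trail has at least one mapped-trail t such that hiked(h,t).
Per hiker: h3:✗  h4:✗  h5:✗
h3 has no witness among its mapped-trails.

False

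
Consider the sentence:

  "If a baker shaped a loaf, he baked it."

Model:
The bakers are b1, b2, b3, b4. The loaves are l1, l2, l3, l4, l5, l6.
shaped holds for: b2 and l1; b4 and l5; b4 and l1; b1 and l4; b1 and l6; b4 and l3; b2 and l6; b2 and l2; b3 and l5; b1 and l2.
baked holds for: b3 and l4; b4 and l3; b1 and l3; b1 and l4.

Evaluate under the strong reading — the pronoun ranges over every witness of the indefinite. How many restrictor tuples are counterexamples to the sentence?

"it" takes "a loaf" as antecedent — a donkey pronoun bound across the clause boundary.
Strong reading: for every (b,l) with shaped(b,l), baked(b,l).
Restrictor pairs: (b1,l2) ✗  (b1,l4) ✓  (b1,l6) ✗  (b2,l1) ✗  (b2,l2) ✗  (b2,l6) ✗  (b3,l5) ✗  (b4,l1) ✗  (b4,l3) ✓  (b4,l5) ✗
Counterexamples (restrictor pairs failing the scope): 8.

8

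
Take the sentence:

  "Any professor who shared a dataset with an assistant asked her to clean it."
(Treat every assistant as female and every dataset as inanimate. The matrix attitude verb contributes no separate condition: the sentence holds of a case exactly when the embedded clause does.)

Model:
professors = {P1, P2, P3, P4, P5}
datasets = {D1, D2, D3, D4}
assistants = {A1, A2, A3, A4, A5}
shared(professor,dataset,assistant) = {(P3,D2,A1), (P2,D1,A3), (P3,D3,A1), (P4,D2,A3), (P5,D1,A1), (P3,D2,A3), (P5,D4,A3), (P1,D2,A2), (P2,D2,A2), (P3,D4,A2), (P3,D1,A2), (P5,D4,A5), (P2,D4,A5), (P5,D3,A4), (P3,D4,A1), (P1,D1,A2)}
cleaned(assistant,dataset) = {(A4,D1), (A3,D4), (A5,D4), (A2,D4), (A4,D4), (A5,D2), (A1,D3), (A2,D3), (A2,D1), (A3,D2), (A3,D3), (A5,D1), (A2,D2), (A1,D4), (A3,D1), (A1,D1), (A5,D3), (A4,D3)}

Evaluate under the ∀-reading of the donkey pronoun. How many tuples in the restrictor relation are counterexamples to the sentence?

"her" takes "an assistant" as antecedent and "it" takes "a dataset"; both are donkey pronouns co-varying with the restrictor.
Strong reading: for every (p,d,a) with shared(p,d,a), cleaned(a,d).
Restrictor triples: (P1,D1,A2)→cleaned(A2,D1) ✓  (P1,D2,A2)→cleaned(A2,D2) ✓  (P2,D1,A3)→cleaned(A3,D1) ✓  (P2,D2,A2)→cleaned(A2,D2) ✓  (P2,D4,A5)→cleaned(A5,D4) ✓  (P3,D1,A2)→cleaned(A2,D1) ✓  (P3,D2,A1)→cleaned(A1,D2) ✗  (P3,D2,A3)→cleaned(A3,D2) ✓  (P3,D3,A1)→cleaned(A1,D3) ✓  (P3,D4,A1)→cleaned(A1,D4) ✓  (P3,D4,A2)→cleaned(A2,D4) ✓  (P4,D2,A3)→cleaned(A3,D2) ✓  (P5,D1,A1)→cleaned(A1,D1) ✓  (P5,D3,A4)→cleaned(A4,D3) ✓  (P5,D4,A3)→cleaned(A3,D4) ✓  (P5,D4,A5)→cleaned(A5,D4) ✓
Counterexamples (restrictor triples failing the scope): 1.

1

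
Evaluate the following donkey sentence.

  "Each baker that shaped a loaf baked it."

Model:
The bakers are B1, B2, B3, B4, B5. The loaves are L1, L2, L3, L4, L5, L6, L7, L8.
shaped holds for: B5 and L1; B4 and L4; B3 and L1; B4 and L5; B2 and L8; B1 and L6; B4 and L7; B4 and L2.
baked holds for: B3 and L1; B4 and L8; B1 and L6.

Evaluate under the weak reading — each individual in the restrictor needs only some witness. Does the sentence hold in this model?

False

"it" takes "a loaf" as antecedent — a donkey pronoun bound across the clause boundary.
Weak reading: every baker b with some shaped-loaf has at least one shaped-loaf l such that baked(b,l).
Per baker: B1:✓  B2:✗  B3:✓  B4:✗  B5:✗
B2 has no witness among its shaped-loaves.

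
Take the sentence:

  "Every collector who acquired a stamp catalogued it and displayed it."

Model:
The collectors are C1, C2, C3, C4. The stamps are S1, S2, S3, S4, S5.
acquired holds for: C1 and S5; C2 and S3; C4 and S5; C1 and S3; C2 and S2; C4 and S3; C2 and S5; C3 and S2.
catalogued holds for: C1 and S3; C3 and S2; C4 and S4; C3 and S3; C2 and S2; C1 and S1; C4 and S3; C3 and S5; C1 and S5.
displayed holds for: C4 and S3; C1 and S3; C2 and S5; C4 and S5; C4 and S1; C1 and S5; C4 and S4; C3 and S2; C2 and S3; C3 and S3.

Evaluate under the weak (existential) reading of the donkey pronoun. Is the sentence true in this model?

"it" takes "a stamp" as antecedent — a donkey pronoun bound across the clause boundary.
Weak reading: every collector c with some acquired-stamp has at least one acquired-stamp s such that catalogued(c,s) ∧ displayed(c,s).
Per collector: C1:✓  C2:✗  C3:✓  C4:✓
C2 has no witness among its acquired-stamps.

False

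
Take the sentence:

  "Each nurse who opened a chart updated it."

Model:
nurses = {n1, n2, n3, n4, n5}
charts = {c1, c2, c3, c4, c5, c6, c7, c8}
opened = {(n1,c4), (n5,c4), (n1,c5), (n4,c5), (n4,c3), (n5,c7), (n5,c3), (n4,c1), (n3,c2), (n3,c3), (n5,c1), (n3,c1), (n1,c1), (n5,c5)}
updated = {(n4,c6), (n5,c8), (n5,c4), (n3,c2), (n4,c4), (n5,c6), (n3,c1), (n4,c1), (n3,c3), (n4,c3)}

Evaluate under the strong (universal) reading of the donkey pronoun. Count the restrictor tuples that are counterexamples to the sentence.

"it" takes "a chart" as antecedent — a donkey pronoun bound across the clause boundary.
Strong reading: for every (n,c) with opened(n,c), updated(n,c).
Restrictor pairs: (n1,c1) ✗  (n1,c4) ✗  (n1,c5) ✗  (n3,c1) ✓  (n3,c2) ✓  (n3,c3) ✓  (n4,c1) ✓  (n4,c3) ✓  (n4,c5) ✗  (n5,c1) ✗  (n5,c3) ✗  (n5,c4) ✓  (n5,c5) ✗  (n5,c7) ✗
Counterexamples (restrictor pairs failing the scope): 8.

8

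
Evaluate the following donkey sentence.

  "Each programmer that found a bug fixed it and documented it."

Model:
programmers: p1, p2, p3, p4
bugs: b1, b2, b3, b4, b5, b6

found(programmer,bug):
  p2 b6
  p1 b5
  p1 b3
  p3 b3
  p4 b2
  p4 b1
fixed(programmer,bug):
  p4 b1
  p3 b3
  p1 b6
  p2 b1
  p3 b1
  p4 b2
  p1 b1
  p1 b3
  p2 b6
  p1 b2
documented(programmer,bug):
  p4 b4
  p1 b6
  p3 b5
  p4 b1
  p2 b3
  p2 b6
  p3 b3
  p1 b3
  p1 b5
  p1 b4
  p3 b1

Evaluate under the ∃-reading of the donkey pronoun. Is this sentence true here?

True

"it" takes "a bug" as antecedent — a donkey pronoun bound across the clause boundary.
Weak reading: every programmer p with some found-bug has at least one found-bug b such that fixed(p,b) ∧ documented(p,b).
Per programmer: p1:✓  p2:✓  p3:✓  p4:✓
Every programmer in the restrictor has a witness.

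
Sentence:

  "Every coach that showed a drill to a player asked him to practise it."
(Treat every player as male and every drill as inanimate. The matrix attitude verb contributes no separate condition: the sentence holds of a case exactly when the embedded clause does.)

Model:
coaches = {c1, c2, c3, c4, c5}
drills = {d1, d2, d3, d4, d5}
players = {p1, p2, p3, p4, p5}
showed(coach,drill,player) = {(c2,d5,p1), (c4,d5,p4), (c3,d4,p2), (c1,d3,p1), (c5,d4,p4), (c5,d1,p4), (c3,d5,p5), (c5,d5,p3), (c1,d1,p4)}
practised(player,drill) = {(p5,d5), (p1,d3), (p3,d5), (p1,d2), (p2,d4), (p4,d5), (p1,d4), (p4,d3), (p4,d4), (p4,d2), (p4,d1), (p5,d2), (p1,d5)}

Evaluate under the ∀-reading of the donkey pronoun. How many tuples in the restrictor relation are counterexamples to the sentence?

"him" takes "a player" as antecedent and "it" takes "a drill"; both are donkey pronouns co-varying with the restrictor.
Strong reading: for every (c,d,p) with showed(c,d,p), practised(p,d).
Restrictor triples: (c1,d1,p4)→practised(p4,d1) ✓  (c1,d3,p1)→practised(p1,d3) ✓  (c2,d5,p1)→practised(p1,d5) ✓  (c3,d4,p2)→practised(p2,d4) ✓  (c3,d5,p5)→practised(p5,d5) ✓  (c4,d5,p4)→practised(p4,d5) ✓  (c5,d1,p4)→practised(p4,d1) ✓  (c5,d4,p4)→practised(p4,d4) ✓  (c5,d5,p3)→practised(p3,d5) ✓
Counterexamples (restrictor triples failing the scope): 0.

0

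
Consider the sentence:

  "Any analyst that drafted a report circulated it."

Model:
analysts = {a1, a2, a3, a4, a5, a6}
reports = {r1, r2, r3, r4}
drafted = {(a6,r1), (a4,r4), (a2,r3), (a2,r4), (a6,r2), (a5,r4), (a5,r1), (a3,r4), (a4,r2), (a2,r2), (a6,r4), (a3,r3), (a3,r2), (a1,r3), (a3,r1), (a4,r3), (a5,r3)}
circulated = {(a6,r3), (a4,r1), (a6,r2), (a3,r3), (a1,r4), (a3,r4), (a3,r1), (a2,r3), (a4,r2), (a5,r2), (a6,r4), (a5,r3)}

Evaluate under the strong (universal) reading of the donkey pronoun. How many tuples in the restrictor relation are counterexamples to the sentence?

"it" takes "a report" as antecedent — a donkey pronoun bound across the clause boundary.
Strong reading: for every (a,r) with drafted(a,r), circulated(a,r).
Restrictor pairs: (a1,r3) ✗  (a2,r2) ✗  (a2,r3) ✓  (a2,r4) ✗  (a3,r1) ✓  (a3,r2) ✗  (a3,r3) ✓  (a3,r4) ✓  (a4,r2) ✓  (a4,r3) ✗  (a4,r4) ✗  (a5,r1) ✗  (a5,r3) ✓  (a5,r4) ✗  (a6,r1) ✗  (a6,r2) ✓  (a6,r4) ✓
Counterexamples (restrictor pairs failing the scope): 9.

9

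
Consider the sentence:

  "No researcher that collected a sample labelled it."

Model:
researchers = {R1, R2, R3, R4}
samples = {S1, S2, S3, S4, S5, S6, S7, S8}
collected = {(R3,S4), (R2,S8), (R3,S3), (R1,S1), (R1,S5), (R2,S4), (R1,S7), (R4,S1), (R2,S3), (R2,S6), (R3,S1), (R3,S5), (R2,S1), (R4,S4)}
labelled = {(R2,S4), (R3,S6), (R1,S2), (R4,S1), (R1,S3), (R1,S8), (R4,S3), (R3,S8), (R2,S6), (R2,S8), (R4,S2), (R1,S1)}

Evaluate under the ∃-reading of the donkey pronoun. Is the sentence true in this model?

False

"it" takes "a sample" as antecedent — a donkey pronoun bound across the clause boundary.
Truth condition: for no (r,s) with collected(r,s) does labelled(r,s) hold.
Restrictor pairs — does the scope hold? (R1,S1):holds  (R1,S5):fails  (R1,S7):fails  (R2,S1):fails  (R2,S3):fails  (R2,S4):holds  (R2,S6):holds  (R2,S8):holds  (R3,S1):fails  (R3,S3):fails  (R3,S4):fails  (R3,S5):fails  (R4,S1):holds  (R4,S4):fails
Scope holds for 5 pair(s), so the sentence is false.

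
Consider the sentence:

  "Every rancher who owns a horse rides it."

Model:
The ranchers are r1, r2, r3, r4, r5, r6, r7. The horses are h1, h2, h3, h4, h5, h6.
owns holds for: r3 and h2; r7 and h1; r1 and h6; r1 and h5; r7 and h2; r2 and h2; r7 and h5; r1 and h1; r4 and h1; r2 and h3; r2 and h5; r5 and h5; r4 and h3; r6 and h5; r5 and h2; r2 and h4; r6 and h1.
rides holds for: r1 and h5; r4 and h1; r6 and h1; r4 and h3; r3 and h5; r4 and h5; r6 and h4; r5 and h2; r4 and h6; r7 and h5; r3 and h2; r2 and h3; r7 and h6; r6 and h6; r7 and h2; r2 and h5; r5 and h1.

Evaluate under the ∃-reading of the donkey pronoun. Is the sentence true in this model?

True

"it" takes "a horse" as antecedent — a donkey pronoun bound across the clause boundary.
Weak reading: every rancher r with some owns-horse has at least one owns-horse h such that rides(r,h).
Per rancher: r1:✓  r2:✓  r3:✓  r4:✓  r5:✓  r6:✓  r7:✓
Every rancher in the restrictor has a witness.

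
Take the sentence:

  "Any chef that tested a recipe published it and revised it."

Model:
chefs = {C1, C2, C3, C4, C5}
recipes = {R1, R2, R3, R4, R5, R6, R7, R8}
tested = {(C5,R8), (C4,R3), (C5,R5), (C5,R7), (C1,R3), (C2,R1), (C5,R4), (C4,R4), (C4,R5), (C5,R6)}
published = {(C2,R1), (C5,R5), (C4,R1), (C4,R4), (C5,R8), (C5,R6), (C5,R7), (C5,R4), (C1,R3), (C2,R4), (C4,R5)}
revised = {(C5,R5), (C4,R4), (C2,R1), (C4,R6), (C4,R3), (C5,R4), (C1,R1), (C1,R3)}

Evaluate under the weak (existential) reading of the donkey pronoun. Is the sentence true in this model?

"it" takes "a recipe" as antecedent — a donkey pronoun bound across the clause boundary.
Weak reading: every chef c with some tested-recipe has at least one tested-recipe r such that published(c,r) ∧ revised(c,r).
Per chef: C1:✓  C2:✓  C4:✓  C5:✓
Every chef in the restrictor has a witness.

True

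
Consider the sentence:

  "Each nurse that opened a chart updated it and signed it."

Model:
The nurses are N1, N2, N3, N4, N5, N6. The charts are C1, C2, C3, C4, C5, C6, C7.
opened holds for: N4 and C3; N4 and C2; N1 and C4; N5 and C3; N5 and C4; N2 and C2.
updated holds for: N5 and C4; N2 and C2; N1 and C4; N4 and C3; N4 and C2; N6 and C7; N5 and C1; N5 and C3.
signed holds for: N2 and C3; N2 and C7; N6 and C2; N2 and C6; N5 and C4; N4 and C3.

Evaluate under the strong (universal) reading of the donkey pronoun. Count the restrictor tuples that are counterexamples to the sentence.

4

"it" takes "a chart" as antecedent — a donkey pronoun bound across the clause boundary.
Strong reading: for every (n,c) with opened(n,c), updated(n,c) ∧ signed(n,c).
Restrictor pairs: (N1,C4) ✗  (N2,C2) ✗  (N4,C2) ✗  (N4,C3) ✓  (N5,C3) ✗  (N5,C4) ✓
Counterexamples (restrictor pairs failing the scope): 4.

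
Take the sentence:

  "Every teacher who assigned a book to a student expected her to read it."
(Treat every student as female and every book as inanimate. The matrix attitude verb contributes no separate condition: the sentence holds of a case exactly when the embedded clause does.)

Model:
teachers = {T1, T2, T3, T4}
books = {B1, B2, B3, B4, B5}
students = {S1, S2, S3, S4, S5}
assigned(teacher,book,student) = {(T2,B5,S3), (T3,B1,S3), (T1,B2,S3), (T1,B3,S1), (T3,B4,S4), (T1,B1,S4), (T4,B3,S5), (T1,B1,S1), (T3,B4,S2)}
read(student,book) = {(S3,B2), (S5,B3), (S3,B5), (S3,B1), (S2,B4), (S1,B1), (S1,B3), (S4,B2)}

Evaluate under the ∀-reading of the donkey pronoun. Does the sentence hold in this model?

"her" takes "a student" as antecedent and "it" takes "a book"; both are donkey pronouns co-varying with the restrictor.
Strong reading: for every (t,b,s) with assigned(t,b,s), read(s,b).
Restrictor triples: (T1,B1,S1)→read(S1,B1) ✓  (T1,B1,S4)→read(S4,B1) ✗  (T1,B2,S3)→read(S3,B2) ✓  (T1,B3,S1)→read(S1,B3) ✓  (T2,B5,S3)→read(S3,B5) ✓  (T3,B1,S3)→read(S3,B1) ✓  (T3,B4,S2)→read(S2,B4) ✓  (T3,B4,S4)→read(S4,B4) ✗  (T4,B3,S5)→read(S5,B3) ✓
Counterexample: (T1,B1,S4) — read(S4,B1) does not hold.

False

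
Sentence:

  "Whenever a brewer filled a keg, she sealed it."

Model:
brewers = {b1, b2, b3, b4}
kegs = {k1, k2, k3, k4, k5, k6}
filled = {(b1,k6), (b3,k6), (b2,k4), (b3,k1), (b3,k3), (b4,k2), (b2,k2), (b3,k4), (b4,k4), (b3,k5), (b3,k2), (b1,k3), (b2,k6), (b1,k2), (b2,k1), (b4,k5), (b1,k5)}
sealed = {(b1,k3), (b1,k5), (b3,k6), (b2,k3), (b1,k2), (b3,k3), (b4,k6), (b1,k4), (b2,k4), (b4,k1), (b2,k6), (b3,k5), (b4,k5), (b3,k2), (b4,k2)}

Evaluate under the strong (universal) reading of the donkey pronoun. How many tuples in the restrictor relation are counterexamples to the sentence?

"it" takes "a keg" as antecedent — a donkey pronoun bound across the clause boundary.
Strong reading: for every (b,k) with filled(b,k), sealed(b,k).
Restrictor pairs: (b1,k2) ✓  (b1,k3) ✓  (b1,k5) ✓  (b1,k6) ✗  (b2,k1) ✗  (b2,k2) ✗  (b2,k4) ✓  (b2,k6) ✓  (b3,k1) ✗  (b3,k2) ✓  (b3,k3) ✓  (b3,k4) ✗  (b3,k5) ✓  (b3,k6) ✓  (b4,k2) ✓  (b4,k4) ✗  (b4,k5) ✓
Counterexamples (restrictor pairs failing the scope): 6.

6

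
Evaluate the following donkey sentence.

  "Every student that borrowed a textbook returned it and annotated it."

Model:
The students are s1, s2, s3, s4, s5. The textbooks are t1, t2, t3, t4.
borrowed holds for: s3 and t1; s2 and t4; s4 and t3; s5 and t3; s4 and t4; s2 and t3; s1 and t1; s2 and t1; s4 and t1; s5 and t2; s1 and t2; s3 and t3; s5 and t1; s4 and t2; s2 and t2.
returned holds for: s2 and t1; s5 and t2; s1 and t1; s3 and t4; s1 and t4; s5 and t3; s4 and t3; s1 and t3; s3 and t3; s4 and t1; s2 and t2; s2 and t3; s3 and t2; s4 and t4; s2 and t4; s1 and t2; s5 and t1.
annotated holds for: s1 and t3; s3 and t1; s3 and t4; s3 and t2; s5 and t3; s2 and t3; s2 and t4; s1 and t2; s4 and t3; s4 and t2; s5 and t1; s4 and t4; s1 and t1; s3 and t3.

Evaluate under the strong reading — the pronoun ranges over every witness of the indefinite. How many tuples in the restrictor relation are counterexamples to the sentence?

6

"it" takes "a textbook" as antecedent — a donkey pronoun bound across the clause boundary.
Strong reading: for every (s,t) with borrowed(s,t), returned(s,t) ∧ annotated(s,t).
Restrictor pairs: (s1,t1) ✓  (s1,t2) ✓  (s2,t1) ✗  (s2,t2) ✗  (s2,t3) ✓  (s2,t4) ✓  (s3,t1) ✗  (s3,t3) ✓  (s4,t1) ✗  (s4,t2) ✗  (s4,t3) ✓  (s4,t4) ✓  (s5,t1) ✓  (s5,t2) ✗  (s5,t3) ✓
Counterexamples (restrictor pairs failing the scope): 6.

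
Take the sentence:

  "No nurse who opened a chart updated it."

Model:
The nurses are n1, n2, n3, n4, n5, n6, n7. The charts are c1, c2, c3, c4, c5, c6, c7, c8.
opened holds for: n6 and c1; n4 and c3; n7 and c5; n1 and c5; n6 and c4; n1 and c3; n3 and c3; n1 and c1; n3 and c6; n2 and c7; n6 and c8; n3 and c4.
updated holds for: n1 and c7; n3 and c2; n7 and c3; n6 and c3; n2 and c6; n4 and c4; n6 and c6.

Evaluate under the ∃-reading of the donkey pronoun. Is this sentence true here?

"it" takes "a chart" as antecedent — a donkey pronoun bound across the clause boundary.
Truth condition: for no (n,c) with opened(n,c) does updated(n,c) hold.
Restrictor pairs — does the scope hold? (n1,c1):fails  (n1,c3):fails  (n1,c5):fails  (n2,c7):fails  (n3,c3):fails  (n3,c4):fails  (n3,c6):fails  (n4,c3):fails  (n6,c1):fails  (n6,c4):fails  (n6,c8):fails  (n7,c5):fails
Scope holds for no restrictor pair, so the sentence is true.

True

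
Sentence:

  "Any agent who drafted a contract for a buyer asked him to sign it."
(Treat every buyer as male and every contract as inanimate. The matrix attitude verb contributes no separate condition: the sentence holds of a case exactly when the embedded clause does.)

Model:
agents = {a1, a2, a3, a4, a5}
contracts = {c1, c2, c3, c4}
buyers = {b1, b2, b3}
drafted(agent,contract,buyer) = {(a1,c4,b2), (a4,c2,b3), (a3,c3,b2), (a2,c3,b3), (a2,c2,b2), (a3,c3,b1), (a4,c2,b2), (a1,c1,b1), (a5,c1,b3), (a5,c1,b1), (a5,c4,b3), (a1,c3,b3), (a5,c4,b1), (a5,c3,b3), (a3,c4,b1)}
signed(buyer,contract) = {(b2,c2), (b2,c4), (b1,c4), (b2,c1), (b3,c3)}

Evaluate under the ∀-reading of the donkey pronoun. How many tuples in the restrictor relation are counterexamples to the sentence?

7

"him" takes "a buyer" as antecedent and "it" takes "a contract"; both are donkey pronouns co-varying with the restrictor.
Strong reading: for every (a,c,b) with drafted(a,c,b), signed(b,c).
Restrictor triples: (a1,c1,b1)→signed(b1,c1) ✗  (a1,c3,b3)→signed(b3,c3) ✓  (a1,c4,b2)→signed(b2,c4) ✓  (a2,c2,b2)→signed(b2,c2) ✓  (a2,c3,b3)→signed(b3,c3) ✓  (a3,c3,b1)→signed(b1,c3) ✗  (a3,c3,b2)→signed(b2,c3) ✗  (a3,c4,b1)→signed(b1,c4) ✓  (a4,c2,b2)→signed(b2,c2) ✓  (a4,c2,b3)→signed(b3,c2) ✗  (a5,c1,b1)→signed(b1,c1) ✗  (a5,c1,b3)→signed(b3,c1) ✗  (a5,c3,b3)→signed(b3,c3) ✓  (a5,c4,b1)→signed(b1,c4) ✓  (a5,c4,b3)→signed(b3,c4) ✗
Counterexamples (restrictor triples failing the scope): 7.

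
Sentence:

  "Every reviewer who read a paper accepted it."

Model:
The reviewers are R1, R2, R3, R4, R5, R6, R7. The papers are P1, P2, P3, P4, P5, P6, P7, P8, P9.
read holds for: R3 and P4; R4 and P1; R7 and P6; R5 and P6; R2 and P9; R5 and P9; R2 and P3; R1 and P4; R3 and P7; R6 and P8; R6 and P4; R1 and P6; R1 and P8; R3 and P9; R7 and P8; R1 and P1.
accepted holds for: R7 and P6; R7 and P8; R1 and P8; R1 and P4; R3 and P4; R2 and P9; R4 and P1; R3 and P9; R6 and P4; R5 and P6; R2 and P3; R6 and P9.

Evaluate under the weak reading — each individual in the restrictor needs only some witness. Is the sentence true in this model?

True

"it" takes "a paper" as antecedent — a donkey pronoun bound across the clause boundary.
Weak reading: every reviewer r with some read-paper has at least one read-paper p such that accepted(r,p).
Per reviewer: R1:✓  R2:✓  R3:✓  R4:✓  R5:✓  R6:✓  R7:✓
Every reviewer in the restrictor has a witness.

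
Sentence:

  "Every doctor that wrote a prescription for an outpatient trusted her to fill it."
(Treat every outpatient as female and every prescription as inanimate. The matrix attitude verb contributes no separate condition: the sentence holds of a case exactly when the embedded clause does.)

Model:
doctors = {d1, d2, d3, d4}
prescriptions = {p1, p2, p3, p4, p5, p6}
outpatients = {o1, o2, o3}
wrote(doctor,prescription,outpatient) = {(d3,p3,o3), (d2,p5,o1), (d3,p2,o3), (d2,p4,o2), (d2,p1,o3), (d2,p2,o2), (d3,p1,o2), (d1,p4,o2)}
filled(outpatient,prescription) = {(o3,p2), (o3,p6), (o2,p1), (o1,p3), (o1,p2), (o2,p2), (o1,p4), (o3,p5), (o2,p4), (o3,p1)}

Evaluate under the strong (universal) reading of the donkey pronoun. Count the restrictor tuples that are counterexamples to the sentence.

"her" takes "an outpatient" as antecedent and "it" takes "a prescription"; both are donkey pronouns co-varying with the restrictor.
Strong reading: for every (d,p,o) with wrote(d,p,o), filled(o,p).
Restrictor triples: (d1,p4,o2)→filled(o2,p4) ✓  (d2,p1,o3)→filled(o3,p1) ✓  (d2,p2,o2)→filled(o2,p2) ✓  (d2,p4,o2)→filled(o2,p4) ✓  (d2,p5,o1)→filled(o1,p5) ✗  (d3,p1,o2)→filled(o2,p1) ✓  (d3,p2,o3)→filled(o3,p2) ✓  (d3,p3,o3)→filled(o3,p3) ✗
Counterexamples (restrictor triples failing the scope): 2.

2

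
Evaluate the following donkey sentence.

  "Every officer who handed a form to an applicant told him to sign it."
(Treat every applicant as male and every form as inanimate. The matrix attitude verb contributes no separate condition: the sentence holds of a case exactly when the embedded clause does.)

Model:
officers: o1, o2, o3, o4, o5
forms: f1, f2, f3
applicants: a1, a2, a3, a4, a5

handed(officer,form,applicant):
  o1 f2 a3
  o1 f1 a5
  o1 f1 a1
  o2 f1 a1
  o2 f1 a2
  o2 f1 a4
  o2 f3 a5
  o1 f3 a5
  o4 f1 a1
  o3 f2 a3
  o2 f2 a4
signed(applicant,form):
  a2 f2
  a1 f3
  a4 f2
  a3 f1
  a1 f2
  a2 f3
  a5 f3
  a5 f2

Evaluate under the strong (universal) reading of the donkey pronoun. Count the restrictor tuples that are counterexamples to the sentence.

"him" takes "an applicant" as antecedent and "it" takes "a form"; both are donkey pronouns co-varying with the restrictor.
Strong reading: for every (o,f,a) with handed(o,f,a), signed(a,f).
Restrictor triples: (o1,f1,a1)→signed(a1,f1) ✗  (o1,f1,a5)→signed(a5,f1) ✗  (o1,f2,a3)→signed(a3,f2) ✗  (o1,f3,a5)→signed(a5,f3) ✓  (o2,f1,a1)→signed(a1,f1) ✗  (o2,f1,a2)→signed(a2,f1) ✗  (o2,f1,a4)→signed(a4,f1) ✗  (o2,f2,a4)→signed(a4,f2) ✓  (o2,f3,a5)→signed(a5,f3) ✓  (o3,f2,a3)→signed(a3,f2) ✗  (o4,f1,a1)→signed(a1,f1) ✗
Counterexamples (restrictor triples failing the scope): 8.

8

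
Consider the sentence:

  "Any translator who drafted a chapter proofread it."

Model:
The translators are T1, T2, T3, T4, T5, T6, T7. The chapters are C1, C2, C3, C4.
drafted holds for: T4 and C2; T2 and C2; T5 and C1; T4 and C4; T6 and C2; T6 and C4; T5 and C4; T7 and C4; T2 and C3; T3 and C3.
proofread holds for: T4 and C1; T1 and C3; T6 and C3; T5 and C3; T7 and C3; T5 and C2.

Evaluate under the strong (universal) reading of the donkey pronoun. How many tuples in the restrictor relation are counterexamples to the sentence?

"it" takes "a chapter" as antecedent — a donkey pronoun bound across the clause boundary.
Strong reading: for every (t,c) with drafted(t,c), proofread(t,c).
Restrictor pairs: (T2,C2) ✗  (T2,C3) ✗  (T3,C3) ✗  (T4,C2) ✗  (T4,C4) ✗  (T5,C1) ✗  (T5,C4) ✗  (T6,C2) ✗  (T6,C4) ✗  (T7,C4) ✗
Counterexamples (restrictor pairs failing the scope): 10.

10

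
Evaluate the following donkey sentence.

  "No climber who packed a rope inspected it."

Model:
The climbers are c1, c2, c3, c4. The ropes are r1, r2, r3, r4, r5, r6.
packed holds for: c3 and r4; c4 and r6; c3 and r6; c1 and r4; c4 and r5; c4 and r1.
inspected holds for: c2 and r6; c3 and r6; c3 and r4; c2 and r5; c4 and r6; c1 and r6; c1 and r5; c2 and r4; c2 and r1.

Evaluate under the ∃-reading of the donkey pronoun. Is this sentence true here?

False

"it" takes "a rope" as antecedent — a donkey pronoun bound across the clause boundary.
Truth condition: for no (c,r) with packed(c,r) does inspected(c,r) hold.
Restrictor pairs — does the scope hold? (c1,r4):fails  (c3,r4):holds  (c3,r6):holds  (c4,r1):fails  (c4,r5):fails  (c4,r6):holds
Scope holds for 3 pair(s), so the sentence is false.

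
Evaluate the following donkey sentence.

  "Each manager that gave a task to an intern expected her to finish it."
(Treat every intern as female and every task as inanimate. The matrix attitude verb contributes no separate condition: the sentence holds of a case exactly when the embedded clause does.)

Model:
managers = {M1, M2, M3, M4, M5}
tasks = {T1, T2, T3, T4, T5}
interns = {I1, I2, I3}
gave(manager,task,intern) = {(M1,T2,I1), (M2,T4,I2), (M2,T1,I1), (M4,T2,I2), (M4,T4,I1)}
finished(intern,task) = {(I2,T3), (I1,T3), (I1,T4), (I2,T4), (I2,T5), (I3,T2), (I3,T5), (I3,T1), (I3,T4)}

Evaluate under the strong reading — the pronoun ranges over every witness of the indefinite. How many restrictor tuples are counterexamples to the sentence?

"her" takes "an intern" as antecedent and "it" takes "a task"; both are donkey pronouns co-varying with the restrictor.
Strong reading: for every (m,t,i) with gave(m,t,i), finished(i,t).
Restrictor triples: (M1,T2,I1)→finished(I1,T2) ✗  (M2,T1,I1)→finished(I1,T1) ✗  (M2,T4,I2)→finished(I2,T4) ✓  (M4,T2,I2)→finished(I2,T2) ✗  (M4,T4,I1)→finished(I1,T4) ✓
Counterexamples (restrictor triples failing the scope): 3.

3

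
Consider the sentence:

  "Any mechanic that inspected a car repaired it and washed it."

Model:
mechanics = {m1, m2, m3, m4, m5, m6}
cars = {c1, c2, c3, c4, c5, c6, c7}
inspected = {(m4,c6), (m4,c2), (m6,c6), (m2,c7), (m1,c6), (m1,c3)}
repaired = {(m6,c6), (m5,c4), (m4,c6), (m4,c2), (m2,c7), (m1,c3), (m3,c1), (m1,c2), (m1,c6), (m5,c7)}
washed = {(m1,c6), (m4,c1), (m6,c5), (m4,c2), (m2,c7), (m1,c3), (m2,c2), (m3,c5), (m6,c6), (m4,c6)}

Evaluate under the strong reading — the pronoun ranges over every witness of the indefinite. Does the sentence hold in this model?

"it" takes "a car" as antecedent — a donkey pronoun bound across the clause boundary.
Strong reading: for every (m,c) with inspected(m,c), repaired(m,c) ∧ washed(m,c).
Restrictor pairs: (m1,c3) ✓  (m1,c6) ✓  (m2,c7) ✓  (m4,c2) ✓  (m4,c6) ✓  (m6,c6) ✓
Every restrictor pair satisfies the scope.

True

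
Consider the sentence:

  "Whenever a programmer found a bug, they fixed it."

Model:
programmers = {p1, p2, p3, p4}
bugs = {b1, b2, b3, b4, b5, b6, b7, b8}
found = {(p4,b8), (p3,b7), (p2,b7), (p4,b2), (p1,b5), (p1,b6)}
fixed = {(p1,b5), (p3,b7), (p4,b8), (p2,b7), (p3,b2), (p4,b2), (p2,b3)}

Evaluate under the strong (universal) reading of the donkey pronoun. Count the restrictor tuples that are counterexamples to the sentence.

1

"it" takes "a bug" as antecedent — a donkey pronoun bound across the clause boundary.
Strong reading: for every (p,b) with found(p,b), fixed(p,b).
Restrictor pairs: (p1,b5) ✓  (p1,b6) ✗  (p2,b7) ✓  (p3,b7) ✓  (p4,b2) ✓  (p4,b8) ✓
Counterexamples (restrictor pairs failing the scope): 1.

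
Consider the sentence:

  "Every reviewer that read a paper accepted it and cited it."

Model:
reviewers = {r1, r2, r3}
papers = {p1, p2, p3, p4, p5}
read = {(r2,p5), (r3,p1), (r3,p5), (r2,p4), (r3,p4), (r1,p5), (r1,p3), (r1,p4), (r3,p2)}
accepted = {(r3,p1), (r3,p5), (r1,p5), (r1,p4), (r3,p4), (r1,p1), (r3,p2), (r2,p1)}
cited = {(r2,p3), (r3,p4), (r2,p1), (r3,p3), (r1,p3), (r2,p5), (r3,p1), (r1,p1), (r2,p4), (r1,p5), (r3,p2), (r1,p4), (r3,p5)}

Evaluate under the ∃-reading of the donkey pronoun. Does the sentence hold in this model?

"it" takes "a paper" as antecedent — a donkey pronoun bound across the clause boundary.
Weak reading: every reviewer r with some read-paper has at least one read-paper p such that accepted(r,p) ∧ cited(r,p).
Per reviewer: r1:✓  r2:✗  r3:✓
r2 has no witness among its read-papers.

False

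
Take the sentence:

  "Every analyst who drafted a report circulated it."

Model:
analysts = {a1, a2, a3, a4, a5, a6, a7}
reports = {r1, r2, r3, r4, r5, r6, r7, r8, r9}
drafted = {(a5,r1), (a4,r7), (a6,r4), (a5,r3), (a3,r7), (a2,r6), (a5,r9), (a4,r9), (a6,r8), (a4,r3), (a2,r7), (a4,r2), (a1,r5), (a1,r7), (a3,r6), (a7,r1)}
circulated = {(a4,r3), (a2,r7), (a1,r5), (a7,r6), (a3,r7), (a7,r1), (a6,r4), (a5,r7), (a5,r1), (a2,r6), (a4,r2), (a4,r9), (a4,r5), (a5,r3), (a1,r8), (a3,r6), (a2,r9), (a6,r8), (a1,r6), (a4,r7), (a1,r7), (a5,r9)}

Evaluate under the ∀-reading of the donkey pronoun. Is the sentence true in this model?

True

"it" takes "a report" as antecedent — a donkey pronoun bound across the clause boundary.
Strong reading: for every (a,r) with drafted(a,r), circulated(a,r).
Restrictor pairs: (a1,r5) ✓  (a1,r7) ✓  (a2,r6) ✓  (a2,r7) ✓  (a3,r6) ✓  (a3,r7) ✓  (a4,r2) ✓  (a4,r3) ✓  (a4,r7) ✓  (a4,r9) ✓  (a5,r1) ✓  (a5,r3) ✓  (a5,r9) ✓  (a6,r4) ✓  (a6,r8) ✓  (a7,r1) ✓
Every restrictor pair satisfies the scope.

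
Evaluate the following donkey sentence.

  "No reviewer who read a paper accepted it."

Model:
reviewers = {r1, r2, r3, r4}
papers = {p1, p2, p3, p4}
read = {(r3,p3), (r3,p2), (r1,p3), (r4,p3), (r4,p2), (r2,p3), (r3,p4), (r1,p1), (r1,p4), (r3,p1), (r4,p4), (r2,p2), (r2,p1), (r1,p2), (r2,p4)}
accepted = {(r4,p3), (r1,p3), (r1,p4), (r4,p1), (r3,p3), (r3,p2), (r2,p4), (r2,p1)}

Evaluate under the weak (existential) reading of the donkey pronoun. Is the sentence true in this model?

"it" takes "a paper" as antecedent — a donkey pronoun bound across the clause boundary.
Truth condition: for no (r,p) with read(r,p) does accepted(r,p) hold.
Restrictor pairs — does the scope hold? (r1,p1):fails  (r1,p2):fails  (r1,p3):holds  (r1,p4):holds  (r2,p1):holds  (r2,p2):fails  (r2,p3):fails  (r2,p4):holds  (r3,p1):fails  (r3,p2):holds  (r3,p3):holds  (r3,p4):fails  (r4,p2):fails  (r4,p3):holds  (r4,p4):fails
Scope holds for 7 pair(s), so the sentence is false.

False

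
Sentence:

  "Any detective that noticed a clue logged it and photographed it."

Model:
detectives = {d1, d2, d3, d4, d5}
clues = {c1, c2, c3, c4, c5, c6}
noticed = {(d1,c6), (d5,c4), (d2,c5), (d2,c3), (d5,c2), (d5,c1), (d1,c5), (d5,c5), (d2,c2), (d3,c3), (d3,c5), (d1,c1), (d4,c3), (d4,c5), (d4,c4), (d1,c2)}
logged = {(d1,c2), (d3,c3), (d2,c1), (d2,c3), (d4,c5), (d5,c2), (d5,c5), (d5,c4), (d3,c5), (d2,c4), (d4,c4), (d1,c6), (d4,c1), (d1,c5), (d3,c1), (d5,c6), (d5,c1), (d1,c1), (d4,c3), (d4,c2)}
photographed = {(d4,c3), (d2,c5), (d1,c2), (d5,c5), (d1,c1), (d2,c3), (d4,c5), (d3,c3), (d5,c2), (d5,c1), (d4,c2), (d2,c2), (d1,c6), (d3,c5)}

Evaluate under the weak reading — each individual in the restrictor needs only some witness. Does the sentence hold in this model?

"it" takes "a clue" as antecedent — a donkey pronoun bound across the clause boundary.
Weak reading: every detective d with some noticed-clue has at least one noticed-clue c such that logged(d,c) ∧ photographed(d,c).
Per detective: d1:✓  d2:✓  d3:✓  d4:✓  d5:✓
Every detective in the restrictor has a witness.

True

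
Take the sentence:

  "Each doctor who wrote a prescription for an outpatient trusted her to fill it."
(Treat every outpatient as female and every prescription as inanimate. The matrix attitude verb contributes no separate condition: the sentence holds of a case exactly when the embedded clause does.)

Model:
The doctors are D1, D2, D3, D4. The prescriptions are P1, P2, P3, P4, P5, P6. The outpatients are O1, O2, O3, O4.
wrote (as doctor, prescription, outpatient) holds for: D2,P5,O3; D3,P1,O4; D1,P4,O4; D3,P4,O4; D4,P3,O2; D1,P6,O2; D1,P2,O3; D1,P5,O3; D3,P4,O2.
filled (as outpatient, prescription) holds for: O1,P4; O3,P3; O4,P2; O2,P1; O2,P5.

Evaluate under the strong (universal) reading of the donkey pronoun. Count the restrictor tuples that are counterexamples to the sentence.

"her" takes "an outpatient" as antecedent and "it" takes "a prescription"; both are donkey pronouns co-varying with the restrictor.
Strong reading: for every (d,p,o) with wrote(d,p,o), filled(o,p).
Restrictor triples: (D1,P2,O3)→filled(O3,P2) ✗  (D1,P4,O4)→filled(O4,P4) ✗  (D1,P5,O3)→filled(O3,P5) ✗  (D1,P6,O2)→filled(O2,P6) ✗  (D2,P5,O3)→filled(O3,P5) ✗  (D3,P1,O4)→filled(O4,P1) ✗  (D3,P4,O2)→filled(O2,P4) ✗  (D3,P4,O4)→filled(O4,P4) ✗  (D4,P3,O2)→filled(O2,P3) ✗
Counterexamples (restrictor triples failing the scope): 9.

9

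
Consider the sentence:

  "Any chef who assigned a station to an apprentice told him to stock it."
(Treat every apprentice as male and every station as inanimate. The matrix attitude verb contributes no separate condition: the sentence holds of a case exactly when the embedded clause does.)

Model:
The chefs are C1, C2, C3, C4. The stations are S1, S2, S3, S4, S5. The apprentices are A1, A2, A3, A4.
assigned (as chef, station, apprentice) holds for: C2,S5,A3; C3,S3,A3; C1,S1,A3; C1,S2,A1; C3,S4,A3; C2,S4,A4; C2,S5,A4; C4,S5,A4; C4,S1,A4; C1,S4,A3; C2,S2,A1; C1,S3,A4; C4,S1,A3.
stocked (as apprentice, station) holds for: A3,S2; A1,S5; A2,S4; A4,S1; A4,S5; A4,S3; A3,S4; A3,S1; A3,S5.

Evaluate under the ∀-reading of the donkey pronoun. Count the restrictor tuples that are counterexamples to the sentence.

4

"him" takes "an apprentice" as antecedent and "it" takes "a station"; both are donkey pronouns co-varying with the restrictor.
Strong reading: for every (c,s,a) with assigned(c,s,a), stocked(a,s).
Restrictor triples: (C1,S1,A3)→stocked(A3,S1) ✓  (C1,S2,A1)→stocked(A1,S2) ✗  (C1,S3,A4)→stocked(A4,S3) ✓  (C1,S4,A3)→stocked(A3,S4) ✓  (C2,S2,A1)→stocked(A1,S2) ✗  (C2,S4,A4)→stocked(A4,S4) ✗  (C2,S5,A3)→stocked(A3,S5) ✓  (C2,S5,A4)→stocked(A4,S5) ✓  (C3,S3,A3)→stocked(A3,S3) ✗  (C3,S4,A3)→stocked(A3,S4) ✓  (C4,S1,A3)→stocked(A3,S1) ✓  (C4,S1,A4)→stocked(A4,S1) ✓  (C4,S5,A4)→stocked(A4,S5) ✓
Counterexamples (restrictor triples failing the scope): 4.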